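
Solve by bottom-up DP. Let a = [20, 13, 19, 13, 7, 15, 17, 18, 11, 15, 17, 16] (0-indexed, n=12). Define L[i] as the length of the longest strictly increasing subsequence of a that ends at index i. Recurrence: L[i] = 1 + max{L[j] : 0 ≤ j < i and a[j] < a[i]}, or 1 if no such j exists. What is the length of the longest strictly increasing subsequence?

   i    0    1    2    3    4    5    6    7    8    9   10   11
a[i]   20   13   19   13    7   15   17   18   11   15   17   16
L[i]    1    1    2    1    1    2    3    4    2    3    4    4

4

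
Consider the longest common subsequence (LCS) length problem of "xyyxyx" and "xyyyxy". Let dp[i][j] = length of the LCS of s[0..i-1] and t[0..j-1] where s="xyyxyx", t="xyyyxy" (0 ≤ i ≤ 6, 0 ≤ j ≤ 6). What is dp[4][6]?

   ''  x  y  y  y  x  y
''  0  0  0  0  0  0  0
 x  0  1  1  1  1  1  1
 y  0  1  2  2  2  2  2
 y  0  1  2  3  3  3  3
 x  0  1  2  3  3  4  4
 y  0  1  2  3  4  4  5
 x  0  1  2  3  4  5  5

4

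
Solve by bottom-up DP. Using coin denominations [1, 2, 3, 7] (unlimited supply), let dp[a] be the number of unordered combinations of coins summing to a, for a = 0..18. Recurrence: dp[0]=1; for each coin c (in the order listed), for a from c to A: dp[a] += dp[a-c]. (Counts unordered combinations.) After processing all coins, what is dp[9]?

14

after  coin     0     1     2     3     4     5     6     7     8     9    10    11    12    13    14    15    16    17    18
          1     1     1     1     1     1     1     1     1     1     1     1     1     1     1     1     1     1     1     1
          2     1     1     2     2     3     3     4     4     5     5     6     6     7     7     8     8     9     9    10
          3     1     1     2     3     4     5     7     8    10    12    14    16    19    21    24    27    30    33    37
          7     1     1     2     3     4     5     7     9    11    14    17    20    24    28    33    38    44    50    57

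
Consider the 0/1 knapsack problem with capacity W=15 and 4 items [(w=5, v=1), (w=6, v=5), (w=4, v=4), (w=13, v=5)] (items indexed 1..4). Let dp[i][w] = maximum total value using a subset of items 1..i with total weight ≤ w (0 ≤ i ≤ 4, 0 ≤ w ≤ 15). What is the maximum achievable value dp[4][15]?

i\w   0   1   2   3   4   5   6   7   8   9  10  11  12  13  14  15
  0   0   0   0   0   0   0   0   0   0   0   0   0   0   0   0   0
  1   0   0   0   0   0   1   1   1   1   1   1   1   1   1   1   1
  2   0   0   0   0   0   1   5   5   5   5   5   6   6   6   6   6
  3   0   0   0   0   4   4   5   5   5   5   9   9   9   9   9  10
  4   0   0   0   0   4   4   5   5   5   5   9   9   9   9   9  10

10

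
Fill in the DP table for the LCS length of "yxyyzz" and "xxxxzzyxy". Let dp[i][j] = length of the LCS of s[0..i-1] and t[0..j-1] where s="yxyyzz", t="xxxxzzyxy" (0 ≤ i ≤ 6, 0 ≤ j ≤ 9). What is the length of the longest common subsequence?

   ''  x  x  x  x  z  z  y  x  y
''  0  0  0  0  0  0  0  0  0  0
 y  0  0  0  0  0  0  0  1  1  1
 x  0  1  1  1  1  1  1  1  2  2
 y  0  1  1  1  1  1  1  2  2  3
 y  0  1  1  1  1  1  1  2  2  3
 z  0  1  1  1  1  2  2  2  2  3
 z  0  1  1  1  1  2  3  3  3  3

3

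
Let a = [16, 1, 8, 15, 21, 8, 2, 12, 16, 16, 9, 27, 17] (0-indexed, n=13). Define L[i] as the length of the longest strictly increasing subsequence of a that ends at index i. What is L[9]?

   i    0    1    2    3    4    5    6    7    8    9   10   11   12
a[i]   16    1    8   15   21    8    2   12   16   16    9   27   17
L[i]    1    1    2    3    4    2    2    3    4    4    3    5    5

4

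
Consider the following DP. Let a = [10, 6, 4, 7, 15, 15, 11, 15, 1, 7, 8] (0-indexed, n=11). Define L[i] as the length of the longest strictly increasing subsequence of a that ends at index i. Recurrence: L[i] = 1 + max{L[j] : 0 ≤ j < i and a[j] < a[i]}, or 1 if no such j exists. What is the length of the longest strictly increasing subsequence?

4

   i    0    1    2    3    4    5    6    7    8    9   10
a[i]   10    6    4    7   15   15   11   15    1    7    8
L[i]    1    1    1    2    3    3    3    4    1    2    3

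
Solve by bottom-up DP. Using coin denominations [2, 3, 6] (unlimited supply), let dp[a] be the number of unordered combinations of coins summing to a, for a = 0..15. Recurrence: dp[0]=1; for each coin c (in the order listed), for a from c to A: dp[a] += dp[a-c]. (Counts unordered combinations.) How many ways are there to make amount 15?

6

after  coin     0     1     2     3     4     5     6     7     8     9    10    11    12    13    14    15
          2     1     0     1     0     1     0     1     0     1     0     1     0     1     0     1     0
          3     1     0     1     1     1     1     2     1     2     2     2     2     3     2     3     3
          6     1     0     1     1     1     1     3     1     3     3     3     3     6     3     6     6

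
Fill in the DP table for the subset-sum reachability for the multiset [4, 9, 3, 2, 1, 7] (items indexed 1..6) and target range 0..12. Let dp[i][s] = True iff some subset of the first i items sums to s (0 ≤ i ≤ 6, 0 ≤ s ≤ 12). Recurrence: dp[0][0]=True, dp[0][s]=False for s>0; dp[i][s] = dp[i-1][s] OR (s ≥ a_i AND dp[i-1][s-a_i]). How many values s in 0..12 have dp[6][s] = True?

13

i\s   0   1   2   3   4   5   6   7   8   9  10  11  12
  0   T   F   F   F   F   F   F   F   F   F   F   F   F
  1   T   F   F   F   T   F   F   F   F   F   F   F   F
  2   T   F   F   F   T   F   F   F   F   T   F   F   F
  3   T   F   F   T   T   F   F   T   F   T   F   F   T
  4   T   F   T   T   T   T   T   T   F   T   F   T   T
  5   T   T   T   T   T   T   T   T   T   T   T   T   T
  6   T   T   T   T   T   T   T   T   T   T   T   T   T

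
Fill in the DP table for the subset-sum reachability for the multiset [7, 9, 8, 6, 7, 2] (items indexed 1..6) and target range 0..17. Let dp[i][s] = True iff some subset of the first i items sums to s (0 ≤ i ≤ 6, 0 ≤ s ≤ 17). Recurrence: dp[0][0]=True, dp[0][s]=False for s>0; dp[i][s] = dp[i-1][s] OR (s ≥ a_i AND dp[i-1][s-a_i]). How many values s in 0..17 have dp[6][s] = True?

13

i\s   0   1   2   3   4   5   6   7   8   9  10  11  12  13  14  15  16  17
  0   T   F   F   F   F   F   F   F   F   F   F   F   F   F   F   F   F   F
  1   T   F   F   F   F   F   F   T   F   F   F   F   F   F   F   F   F   F
  2   T   F   F   F   F   F   F   T   F   T   F   F   F   F   F   F   T   F
  3   T   F   F   F   F   F   F   T   T   T   F   F   F   F   F   T   T   T
  4   T   F   F   F   F   F   T   T   T   T   F   F   F   T   T   T   T   T
  5   T   F   F   F   F   F   T   T   T   T   F   F   F   T   T   T   T   T
  6   T   F   T   F   F   F   T   T   T   T   T   T   F   T   T   T   T   T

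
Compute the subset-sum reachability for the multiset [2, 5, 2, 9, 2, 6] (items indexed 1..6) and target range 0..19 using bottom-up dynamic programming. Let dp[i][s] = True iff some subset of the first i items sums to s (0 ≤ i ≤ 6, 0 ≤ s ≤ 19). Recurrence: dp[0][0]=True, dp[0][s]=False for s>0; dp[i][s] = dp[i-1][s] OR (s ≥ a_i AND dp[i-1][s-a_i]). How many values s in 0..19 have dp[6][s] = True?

i\s   0   1   2   3   4   5   6   7   8   9  10  11  12  13  14  15  16  17  18  19
  0   T   F   F   F   F   F   F   F   F   F   F   F   F   F   F   F   F   F   F   F
  1   T   F   T   F   F   F   F   F   F   F   F   F   F   F   F   F   F   F   F   F
  2   T   F   T   F   F   T   F   T   F   F   F   F   F   F   F   F   F   F   F   F
  3   T   F   T   F   T   T   F   T   F   T   F   F   F   F   F   F   F   F   F   F
  4   T   F   T   F   T   T   F   T   F   T   F   T   F   T   T   F   T   F   T   F
  5   T   F   T   F   T   T   T   T   F   T   F   T   F   T   T   T   T   F   T   F
  6   T   F   T   F   T   T   T   T   T   T   T   T   T   T   T   T   T   T   T   T

18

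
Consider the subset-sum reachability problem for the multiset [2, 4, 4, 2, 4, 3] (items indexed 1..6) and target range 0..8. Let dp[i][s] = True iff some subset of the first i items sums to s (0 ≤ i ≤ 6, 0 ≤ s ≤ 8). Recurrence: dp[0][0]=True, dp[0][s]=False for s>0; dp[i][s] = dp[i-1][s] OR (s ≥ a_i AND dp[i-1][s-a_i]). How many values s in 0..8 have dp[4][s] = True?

5

i\s   0   1   2   3   4   5   6   7   8
  0   T   F   F   F   F   F   F   F   F
  1   T   F   T   F   F   F   F   F   F
  2   T   F   T   F   T   F   T   F   F
  3   T   F   T   F   T   F   T   F   T
  4   T   F   T   F   T   F   T   F   T
  5   T   F   T   F   T   F   T   F   T
  6   T   F   T   T   T   T   T   T   T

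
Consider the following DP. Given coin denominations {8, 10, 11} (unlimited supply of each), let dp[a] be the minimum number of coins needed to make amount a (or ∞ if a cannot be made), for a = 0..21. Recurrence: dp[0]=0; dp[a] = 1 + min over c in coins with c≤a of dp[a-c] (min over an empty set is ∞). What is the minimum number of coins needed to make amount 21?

 a  0  1  2  3  4  5  6  7  8  9 10 11 12 13 14 15 16 17 18 19 20 21
dp  0  -  -  -  -  -  -  -  1  -  1  1  -  -  -  -  2  -  2  2  2  2
(- denotes ∞ / unreachable)

2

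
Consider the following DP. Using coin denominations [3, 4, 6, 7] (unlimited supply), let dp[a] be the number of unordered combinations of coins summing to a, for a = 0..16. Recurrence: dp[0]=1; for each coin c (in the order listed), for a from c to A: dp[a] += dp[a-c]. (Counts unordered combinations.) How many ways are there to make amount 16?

6

after  coin     0     1     2     3     4     5     6     7     8     9    10    11    12    13    14    15    16
          3     1     0     0     1     0     0     1     0     0     1     0     0     1     0     0     1     0
          4     1     0     0     1     1     0     1     1     1     1     1     1     2     1     1     2     2
          6     1     0     0     1     1     0     2     1     1     2     2     1     4     2     2     4     4
          7     1     0     0     1     1     0     2     2     1     2     3     2     4     4     4     5     6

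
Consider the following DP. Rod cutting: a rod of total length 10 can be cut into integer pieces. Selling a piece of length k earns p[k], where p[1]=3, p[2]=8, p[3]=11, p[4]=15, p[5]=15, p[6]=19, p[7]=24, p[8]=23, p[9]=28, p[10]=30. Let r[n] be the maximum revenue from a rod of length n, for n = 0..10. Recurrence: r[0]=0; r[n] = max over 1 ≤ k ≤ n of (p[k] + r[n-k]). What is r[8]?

32

   n    0    1    2    3    4    5    6    7    8    9   10
r[n]    0    3    8   11   16   19   24   27   32   35   40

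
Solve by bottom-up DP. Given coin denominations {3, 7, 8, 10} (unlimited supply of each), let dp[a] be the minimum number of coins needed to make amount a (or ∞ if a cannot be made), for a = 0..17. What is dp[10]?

 a  0  1  2  3  4  5  6  7  8  9 10 11 12 13 14 15 16 17
dp  0  -  -  1  -  -  2  1  1  3  1  2  4  2  2  2  2  2
(- denotes ∞ / unreachable)

1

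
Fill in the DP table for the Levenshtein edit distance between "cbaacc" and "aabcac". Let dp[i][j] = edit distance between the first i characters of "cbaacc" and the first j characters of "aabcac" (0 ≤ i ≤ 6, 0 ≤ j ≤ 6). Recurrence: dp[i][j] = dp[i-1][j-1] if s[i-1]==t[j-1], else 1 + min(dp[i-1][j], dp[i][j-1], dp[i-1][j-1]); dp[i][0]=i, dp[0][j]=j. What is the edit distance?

   ''  a  a  b  c  a  c
''  0  1  2  3  4  5  6
 c  1  1  2  3  3  4  5
 b  2  2  2  2  3  4  5
 a  3  2  2  3  3  3  4
 a  4  3  2  3  4  3  4
 c  5  4  3  3  3  4  3
 c  6  5  4  4  3  4  4

4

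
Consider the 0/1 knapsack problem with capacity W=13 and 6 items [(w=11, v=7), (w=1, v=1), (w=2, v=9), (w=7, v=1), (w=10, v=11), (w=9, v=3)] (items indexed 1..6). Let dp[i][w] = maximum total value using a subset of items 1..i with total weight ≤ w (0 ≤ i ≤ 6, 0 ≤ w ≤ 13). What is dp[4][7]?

i\w   0   1   2   3   4   5   6   7   8   9  10  11  12  13
  0   0   0   0   0   0   0   0   0   0   0   0   0   0   0
  1   0   0   0   0   0   0   0   0   0   0   0   7   7   7
  2   0   1   1   1   1   1   1   1   1   1   1   7   8   8
  3   0   1   9  10  10  10  10  10  10  10  10  10  10  16
  4   0   1   9  10  10  10  10  10  10  10  11  11  11  16
  5   0   1   9  10  10  10  10  10  10  10  11  12  20  21
  6   0   1   9  10  10  10  10  10  10  10  11  12  20  21

10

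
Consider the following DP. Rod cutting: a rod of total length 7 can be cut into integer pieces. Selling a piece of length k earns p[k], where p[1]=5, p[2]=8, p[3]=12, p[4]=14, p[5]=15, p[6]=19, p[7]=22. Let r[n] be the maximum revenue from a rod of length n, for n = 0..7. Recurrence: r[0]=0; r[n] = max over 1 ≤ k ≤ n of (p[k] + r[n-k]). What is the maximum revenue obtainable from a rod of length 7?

35

   n    0    1    2    3    4    5    6    7
r[n]    0    5   10   15   20   25   30   35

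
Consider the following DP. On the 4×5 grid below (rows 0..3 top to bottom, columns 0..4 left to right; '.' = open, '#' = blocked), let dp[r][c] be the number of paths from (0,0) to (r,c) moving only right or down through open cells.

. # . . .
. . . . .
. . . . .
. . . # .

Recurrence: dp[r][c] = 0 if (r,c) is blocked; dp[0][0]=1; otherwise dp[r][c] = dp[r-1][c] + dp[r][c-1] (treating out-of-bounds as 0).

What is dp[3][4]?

5

r\c   0   1   2   3   4
  0   1   0   0   0   0
  1   1   1   1   1   1
  2   1   2   3   4   5
  3   1   3   6   0   5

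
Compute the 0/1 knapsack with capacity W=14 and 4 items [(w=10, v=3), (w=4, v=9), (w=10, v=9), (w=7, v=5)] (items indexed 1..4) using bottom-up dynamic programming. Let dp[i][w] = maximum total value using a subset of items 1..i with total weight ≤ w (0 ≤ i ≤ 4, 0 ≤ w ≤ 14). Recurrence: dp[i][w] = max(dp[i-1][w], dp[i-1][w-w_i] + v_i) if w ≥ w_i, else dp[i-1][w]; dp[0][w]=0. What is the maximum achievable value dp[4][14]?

i\w   0   1   2   3   4   5   6   7   8   9  10  11  12  13  14
  0   0   0   0   0   0   0   0   0   0   0   0   0   0   0   0
  1   0   0   0   0   0   0   0   0   0   0   3   3   3   3   3
  2   0   0   0   0   9   9   9   9   9   9   9   9   9   9  12
  3   0   0   0   0   9   9   9   9   9   9   9   9   9   9  18
  4   0   0   0   0   9   9   9   9   9   9   9  14  14  14  18

18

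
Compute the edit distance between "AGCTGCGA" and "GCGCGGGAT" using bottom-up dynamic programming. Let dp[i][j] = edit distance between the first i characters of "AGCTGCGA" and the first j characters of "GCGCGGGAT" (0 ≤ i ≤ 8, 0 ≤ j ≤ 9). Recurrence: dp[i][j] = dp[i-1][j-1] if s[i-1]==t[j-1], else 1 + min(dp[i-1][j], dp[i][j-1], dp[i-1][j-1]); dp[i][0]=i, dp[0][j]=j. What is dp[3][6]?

4

   ''  G  C  G  C  G  G  G  A  T
''  0  1  2  3  4  5  6  7  8  9
 A  1  1  2  3  4  5  6  7  7  8
 G  2  1  2  2  3  4  5  6  7  8
 C  3  2  1  2  2  3  4  5  6  7
 T  4  3  2  2  3  3  4  5  6  6
 G  5  4  3  2  3  3  3  4  5  6
 C  6  5  4  3  2  3  4  4  5  6
 G  7  6  5  4  3  2  3  4  5  6
 A  8  7  6  5  4  3  3  4  4  5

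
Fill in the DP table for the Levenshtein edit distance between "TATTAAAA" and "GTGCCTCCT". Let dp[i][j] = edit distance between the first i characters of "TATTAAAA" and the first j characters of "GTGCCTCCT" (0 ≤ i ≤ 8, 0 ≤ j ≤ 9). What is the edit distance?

8

   ''  G  T  G  C  C  T  C  C  T
''  0  1  2  3  4  5  6  7  8  9
 T  1  1  1  2  3  4  5  6  7  8
 A  2  2  2  2  3  4  5  6  7  8
 T  3  3  2  3  3  4  4  5  6  7
 T  4  4  3  3  4  4  4  5  6  6
 A  5  5  4  4  4  5  5  5  6  7
 A  6  6  5  5  5  5  6  6  6  7
 A  7  7  6  6  6  6  6  7  7  7
 A  8  8  7  7  7  7  7  7  8  8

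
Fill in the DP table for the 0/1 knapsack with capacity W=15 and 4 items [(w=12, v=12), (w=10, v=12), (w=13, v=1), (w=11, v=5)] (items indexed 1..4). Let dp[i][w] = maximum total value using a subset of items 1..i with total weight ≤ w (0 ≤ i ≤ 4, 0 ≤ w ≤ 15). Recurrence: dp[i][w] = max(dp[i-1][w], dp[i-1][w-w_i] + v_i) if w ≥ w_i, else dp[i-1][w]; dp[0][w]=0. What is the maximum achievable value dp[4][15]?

12

i\w   0   1   2   3   4   5   6   7   8   9  10  11  12  13  14  15
  0   0   0   0   0   0   0   0   0   0   0   0   0   0   0   0   0
  1   0   0   0   0   0   0   0   0   0   0   0   0  12  12  12  12
  2   0   0   0   0   0   0   0   0   0   0  12  12  12  12  12  12
  3   0   0   0   0   0   0   0   0   0   0  12  12  12  12  12  12
  4   0   0   0   0   0   0   0   0   0   0  12  12  12  12  12  12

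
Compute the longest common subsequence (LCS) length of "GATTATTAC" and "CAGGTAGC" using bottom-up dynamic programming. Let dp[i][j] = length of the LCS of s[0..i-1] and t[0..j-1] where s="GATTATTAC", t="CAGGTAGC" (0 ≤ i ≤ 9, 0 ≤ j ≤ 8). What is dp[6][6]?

3

   ''  C  A  G  G  T  A  G  C
''  0  0  0  0  0  0  0  0  0
 G  0  0  0  1  1  1  1  1  1
 A  0  0  1  1  1  1  2  2  2
 T  0  0  1  1  1  2  2  2  2
 T  0  0  1  1  1  2  2  2  2
 A  0  0  1  1  1  2  3  3  3
 T  0  0  1  1  1  2  3  3  3
 T  0  0  1  1  1  2  3  3  3
 A  0  0  1  1  1  2  3  3  3
 C  0  1  1  1  1  2  3  3  4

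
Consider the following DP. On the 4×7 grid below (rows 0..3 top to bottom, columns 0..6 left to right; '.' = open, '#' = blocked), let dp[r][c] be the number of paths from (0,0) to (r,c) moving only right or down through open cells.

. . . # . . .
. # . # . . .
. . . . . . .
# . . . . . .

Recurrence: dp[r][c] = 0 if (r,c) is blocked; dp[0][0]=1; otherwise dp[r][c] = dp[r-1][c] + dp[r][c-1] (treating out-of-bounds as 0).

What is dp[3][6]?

11

r\c   0   1   2   3   4   5   6
  0   1   1   1   0   0   0   0
  1   1   0   1   0   0   0   0
  2   1   1   2   2   2   2   2
  3   0   1   3   5   7   9  11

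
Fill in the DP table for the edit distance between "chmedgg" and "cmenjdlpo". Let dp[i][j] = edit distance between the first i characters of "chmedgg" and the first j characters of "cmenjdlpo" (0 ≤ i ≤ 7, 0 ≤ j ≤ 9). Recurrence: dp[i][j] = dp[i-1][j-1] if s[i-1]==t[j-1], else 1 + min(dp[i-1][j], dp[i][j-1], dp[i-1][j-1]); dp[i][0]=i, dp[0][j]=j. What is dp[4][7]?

   ''  c  m  e  n  j  d  l  p  o
''  0  1  2  3  4  5  6  7  8  9
 c  1  0  1  2  3  4  5  6  7  8
 h  2  1  1  2  3  4  5  6  7  8
 m  3  2  1  2  3  4  5  6  7  8
 e  4  3  2  1  2  3  4  5  6  7
 d  5  4  3  2  2  3  3  4  5  6
 g  6  5  4  3  3  3  4  4  5  6
 g  7  6  5  4  4  4  4  5  5  6

5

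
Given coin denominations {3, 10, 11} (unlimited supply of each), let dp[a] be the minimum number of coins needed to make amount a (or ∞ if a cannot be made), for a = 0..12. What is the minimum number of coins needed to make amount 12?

 a  0  1  2  3  4  5  6  7  8  9 10 11 12
dp  0  -  -  1  -  -  2  -  -  3  1  1  4
(- denotes ∞ / unreachable)

4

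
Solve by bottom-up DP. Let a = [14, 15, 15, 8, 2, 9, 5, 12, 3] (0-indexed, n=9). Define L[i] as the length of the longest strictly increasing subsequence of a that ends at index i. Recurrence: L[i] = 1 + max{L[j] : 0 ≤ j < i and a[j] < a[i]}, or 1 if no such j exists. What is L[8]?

   i    0    1    2    3    4    5    6    7    8
a[i]   14   15   15    8    2    9    5   12    3
L[i]    1    2    2    1    1    2    2    3    2

2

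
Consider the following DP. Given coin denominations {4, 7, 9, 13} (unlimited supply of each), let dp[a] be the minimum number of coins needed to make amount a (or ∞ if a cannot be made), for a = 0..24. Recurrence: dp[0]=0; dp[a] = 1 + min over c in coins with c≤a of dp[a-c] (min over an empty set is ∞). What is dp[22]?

 a  0  1  2  3  4  5  6  7  8  9 10 11 12 13 14 15 16 17 18 19 20 21 22 23 24
dp  0  -  -  -  1  -  -  1  2  1  -  2  3  1  2  3  2  2  2  4  2  3  2  3  3
(- denotes ∞ / unreachable)

2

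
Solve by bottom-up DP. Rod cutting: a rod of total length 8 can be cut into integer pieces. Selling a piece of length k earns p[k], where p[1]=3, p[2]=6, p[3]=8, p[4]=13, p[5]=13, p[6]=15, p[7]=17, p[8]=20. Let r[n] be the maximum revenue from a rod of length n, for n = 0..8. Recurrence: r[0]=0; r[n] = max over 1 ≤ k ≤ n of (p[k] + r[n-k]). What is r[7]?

22

   n    0    1    2    3    4    5    6    7    8
r[n]    0    3    6    9   13   16   19   22   26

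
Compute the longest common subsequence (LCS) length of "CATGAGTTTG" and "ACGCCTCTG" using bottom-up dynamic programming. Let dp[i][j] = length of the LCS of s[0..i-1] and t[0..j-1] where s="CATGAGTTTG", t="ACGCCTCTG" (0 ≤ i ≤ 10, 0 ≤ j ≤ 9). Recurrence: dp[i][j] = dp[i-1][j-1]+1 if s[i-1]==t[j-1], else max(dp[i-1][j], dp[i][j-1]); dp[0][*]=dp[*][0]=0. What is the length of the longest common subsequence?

   ''  A  C  G  C  C  T  C  T  G
''  0  0  0  0  0  0  0  0  0  0
 C  0  0  1  1  1  1  1  1  1  1
 A  0  1  1  1  1  1  1  1  1  1
 T  0  1  1  1  1  1  2  2  2  2
 G  0  1  1  2  2  2  2  2  2  3
 A  0  1  1  2  2  2  2  2  2  3
 G  0  1  1  2  2  2  2  2  2  3
 T  0  1  1  2  2  2  3  3  3  3
 T  0  1  1  2  2  2  3  3  4  4
 T  0  1  1  2  2  2  3  3  4  4
 G  0  1  1  2  2  2  3  3  4  5

5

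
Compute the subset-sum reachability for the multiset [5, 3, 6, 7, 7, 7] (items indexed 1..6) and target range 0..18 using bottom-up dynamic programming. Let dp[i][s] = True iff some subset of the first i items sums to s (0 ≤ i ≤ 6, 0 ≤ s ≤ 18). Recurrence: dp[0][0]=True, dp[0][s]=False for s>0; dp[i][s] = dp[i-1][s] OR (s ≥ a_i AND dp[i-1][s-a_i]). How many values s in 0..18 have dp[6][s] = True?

i\s   0   1   2   3   4   5   6   7   8   9  10  11  12  13  14  15  16  17  18
  0   T   F   F   F   F   F   F   F   F   F   F   F   F   F   F   F   F   F   F
  1   T   F   F   F   F   T   F   F   F   F   F   F   F   F   F   F   F   F   F
  2   T   F   F   T   F   T   F   F   T   F   F   F   F   F   F   F   F   F   F
  3   T   F   F   T   F   T   T   F   T   T   F   T   F   F   T   F   F   F   F
  4   T   F   F   T   F   T   T   T   T   T   T   T   T   T   T   T   T   F   T
  5   T   F   F   T   F   T   T   T   T   T   T   T   T   T   T   T   T   T   T
  6   T   F   F   T   F   T   T   T   T   T   T   T   T   T   T   T   T   T   T

16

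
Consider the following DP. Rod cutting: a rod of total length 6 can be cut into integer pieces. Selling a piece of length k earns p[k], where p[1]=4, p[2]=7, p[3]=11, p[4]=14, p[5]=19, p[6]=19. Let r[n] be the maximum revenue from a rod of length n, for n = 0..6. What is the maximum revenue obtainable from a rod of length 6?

24

   n    0    1    2    3    4    5    6
r[n]    0    4    8   12   16   20   24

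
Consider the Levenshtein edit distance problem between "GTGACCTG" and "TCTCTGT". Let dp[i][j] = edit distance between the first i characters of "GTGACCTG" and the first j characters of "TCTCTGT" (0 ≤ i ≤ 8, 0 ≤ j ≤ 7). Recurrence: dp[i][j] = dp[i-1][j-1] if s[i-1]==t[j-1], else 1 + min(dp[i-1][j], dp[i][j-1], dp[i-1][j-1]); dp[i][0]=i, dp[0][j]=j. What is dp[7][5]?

   ''  T  C  T  C  T  G  T
''  0  1  2  3  4  5  6  7
 G  1  1  2  3  4  5  5  6
 T  2  1  2  2  3  4  5  5
 G  3  2  2  3  3  4  4  5
 A  4  3  3  3  4  4  5  5
 C  5  4  3  4  3  4  5  6
 C  6  5  4  4  4  4  5  6
 T  7  6  5  4  5  4  5  5
 G  8  7  6  5  5  5  4  5

4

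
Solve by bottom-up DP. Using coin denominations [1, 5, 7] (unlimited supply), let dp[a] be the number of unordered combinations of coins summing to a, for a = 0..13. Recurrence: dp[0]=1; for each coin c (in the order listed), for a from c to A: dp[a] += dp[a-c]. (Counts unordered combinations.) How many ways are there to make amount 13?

5

after  coin     0     1     2     3     4     5     6     7     8     9    10    11    12    13
          1     1     1     1     1     1     1     1     1     1     1     1     1     1     1
          5     1     1     1     1     1     2     2     2     2     2     3     3     3     3
          7     1     1     1     1     1     2     2     3     3     3     4     4     5     5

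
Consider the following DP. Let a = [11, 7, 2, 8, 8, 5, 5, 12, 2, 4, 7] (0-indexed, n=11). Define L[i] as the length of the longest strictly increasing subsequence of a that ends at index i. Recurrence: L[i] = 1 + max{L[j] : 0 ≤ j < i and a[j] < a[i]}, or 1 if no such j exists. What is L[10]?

3

   i    0    1    2    3    4    5    6    7    8    9   10
a[i]   11    7    2    8    8    5    5   12    2    4    7
L[i]    1    1    1    2    2    2    2    3    1    2    3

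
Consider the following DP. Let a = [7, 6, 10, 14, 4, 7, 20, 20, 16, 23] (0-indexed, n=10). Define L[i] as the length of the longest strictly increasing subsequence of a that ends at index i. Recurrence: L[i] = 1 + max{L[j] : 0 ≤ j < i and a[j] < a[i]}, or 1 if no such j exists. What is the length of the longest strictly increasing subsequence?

   i    0    1    2    3    4    5    6    7    8    9
a[i]    7    6   10   14    4    7   20   20   16   23
L[i]    1    1    2    3    1    2    4    4    4    5

5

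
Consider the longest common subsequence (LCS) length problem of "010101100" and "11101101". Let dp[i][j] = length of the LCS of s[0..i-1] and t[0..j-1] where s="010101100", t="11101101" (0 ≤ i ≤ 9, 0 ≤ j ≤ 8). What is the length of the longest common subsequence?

6

   ''  1  1  1  0  1  1  0  1
''  0  0  0  0  0  0  0  0  0
 0  0  0  0  0  1  1  1  1  1
 1  0  1  1  1  1  2  2  2  2
 0  0  1  1  1  2  2  2  3  3
 1  0  1  2  2  2  3  3  3  4
 0  0  1  2  2  3  3  3  4  4
 1  0  1  2  3  3  4  4  4  5
 1  0  1  2  3  3  4  5  5  5
 0  0  1  2  3  4  4  5  6  6
 0  0  1  2  3  4  4  5  6  6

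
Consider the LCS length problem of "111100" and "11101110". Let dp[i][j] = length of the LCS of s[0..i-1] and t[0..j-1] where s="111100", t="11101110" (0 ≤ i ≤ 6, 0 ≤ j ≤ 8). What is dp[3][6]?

   ''  1  1  1  0  1  1  1  0
''  0  0  0  0  0  0  0  0  0
 1  0  1  1  1  1  1  1  1  1
 1  0  1  2  2  2  2  2  2  2
 1  0  1  2  3  3  3  3  3  3
 1  0  1  2  3  3  4  4  4  4
 0  0  1  2  3  4  4  4  4  5
 0  0  1  2  3  4  4  4  4  5

3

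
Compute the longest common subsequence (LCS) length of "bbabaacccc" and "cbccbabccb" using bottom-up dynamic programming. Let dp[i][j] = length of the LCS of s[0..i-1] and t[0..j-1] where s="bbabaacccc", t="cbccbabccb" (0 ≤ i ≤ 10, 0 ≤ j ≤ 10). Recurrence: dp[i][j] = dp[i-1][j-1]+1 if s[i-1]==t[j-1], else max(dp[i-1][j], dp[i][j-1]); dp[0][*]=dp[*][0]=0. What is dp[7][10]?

   ''  c  b  c  c  b  a  b  c  c  b
''  0  0  0  0  0  0  0  0  0  0  0
 b  0  0  1  1  1  1  1  1  1  1  1
 b  0  0  1  1  1  2  2  2  2  2  2
 a  0  0  1  1  1  2  3  3  3  3  3
 b  0  0  1  1  1  2  3  4  4  4  4
 a  0  0  1  1  1  2  3  4  4  4  4
 a  0  0  1  1  1  2  3  4  4  4  4
 c  0  1  1  2  2  2  3  4  5  5  5
 c  0  1  1  2  3  3  3  4  5  6  6
 c  0  1  1  2  3  3  3  4  5  6  6
 c  0  1  1  2  3  3  3  4  5  6  6

5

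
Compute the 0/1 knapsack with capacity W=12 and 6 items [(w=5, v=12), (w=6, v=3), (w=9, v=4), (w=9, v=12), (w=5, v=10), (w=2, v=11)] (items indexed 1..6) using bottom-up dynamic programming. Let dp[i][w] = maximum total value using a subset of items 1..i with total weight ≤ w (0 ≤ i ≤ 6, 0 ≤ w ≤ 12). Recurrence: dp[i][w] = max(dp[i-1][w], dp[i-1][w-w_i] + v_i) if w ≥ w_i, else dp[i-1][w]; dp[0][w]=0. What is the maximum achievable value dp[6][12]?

33

i\w   0   1   2   3   4   5   6   7   8   9  10  11  12
  0   0   0   0   0   0   0   0   0   0   0   0   0   0
  1   0   0   0   0   0  12  12  12  12  12  12  12  12
  2   0   0   0   0   0  12  12  12  12  12  12  15  15
  3   0   0   0   0   0  12  12  12  12  12  12  15  15
  4   0   0   0   0   0  12  12  12  12  12  12  15  15
  5   0   0   0   0   0  12  12  12  12  12  22  22  22
  6   0   0  11  11  11  12  12  23  23  23  23  23  33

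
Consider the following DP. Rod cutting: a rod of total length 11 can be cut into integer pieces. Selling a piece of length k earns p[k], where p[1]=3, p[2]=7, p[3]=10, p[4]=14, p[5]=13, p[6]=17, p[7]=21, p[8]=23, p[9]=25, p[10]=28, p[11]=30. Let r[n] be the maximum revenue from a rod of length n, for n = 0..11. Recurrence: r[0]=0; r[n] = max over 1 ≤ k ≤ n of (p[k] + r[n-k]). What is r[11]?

   n    0    1    2    3    4    5    6    7    8    9   10   11
r[n]    0    3    7   10   14   17   21   24   28   31   35   38

38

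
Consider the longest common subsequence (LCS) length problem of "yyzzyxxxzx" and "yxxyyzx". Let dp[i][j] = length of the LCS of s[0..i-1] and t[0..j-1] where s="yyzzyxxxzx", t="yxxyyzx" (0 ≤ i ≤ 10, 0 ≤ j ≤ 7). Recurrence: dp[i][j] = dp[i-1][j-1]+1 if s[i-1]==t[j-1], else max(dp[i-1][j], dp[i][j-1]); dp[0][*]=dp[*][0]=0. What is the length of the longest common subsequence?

5

   ''  y  x  x  y  y  z  x
''  0  0  0  0  0  0  0  0
 y  0  1  1  1  1  1  1  1
 y  0  1  1  1  2  2  2  2
 z  0  1  1  1  2  2  3  3
 z  0  1  1  1  2  2  3  3
 y  0  1  1  1  2  3  3  3
 x  0  1  2  2  2  3  3  4
 x  0  1  2  3  3  3  3  4
 x  0  1  2  3  3  3  3  4
 z  0  1  2  3  3  3  4  4
 x  0  1  2  3  3  3  4  5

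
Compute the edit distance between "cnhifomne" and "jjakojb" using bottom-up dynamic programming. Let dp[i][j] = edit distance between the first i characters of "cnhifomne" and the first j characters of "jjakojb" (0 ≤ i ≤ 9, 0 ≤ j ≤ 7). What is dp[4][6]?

6

   ''  j  j  a  k  o  j  b
''  0  1  2  3  4  5  6  7
 c  1  1  2  3  4  5  6  7
 n  2  2  2  3  4  5  6  7
 h  3  3  3  3  4  5  6  7
 i  4  4  4  4  4  5  6  7
 f  5  5  5  5  5  5  6  7
 o  6  6  6  6  6  5  6  7
 m  7  7  7  7  7  6  6  7
 n  8  8  8  8  8  7  7  7
 e  9  9  9  9  9  8  8  8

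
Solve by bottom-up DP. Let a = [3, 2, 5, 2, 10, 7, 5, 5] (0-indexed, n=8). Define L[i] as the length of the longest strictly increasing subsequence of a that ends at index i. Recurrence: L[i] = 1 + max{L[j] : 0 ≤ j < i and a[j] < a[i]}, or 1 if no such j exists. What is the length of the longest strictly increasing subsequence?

   i    0    1    2    3    4    5    6    7
a[i]    3    2    5    2   10    7    5    5
L[i]    1    1    2    1    3    3    2    2

3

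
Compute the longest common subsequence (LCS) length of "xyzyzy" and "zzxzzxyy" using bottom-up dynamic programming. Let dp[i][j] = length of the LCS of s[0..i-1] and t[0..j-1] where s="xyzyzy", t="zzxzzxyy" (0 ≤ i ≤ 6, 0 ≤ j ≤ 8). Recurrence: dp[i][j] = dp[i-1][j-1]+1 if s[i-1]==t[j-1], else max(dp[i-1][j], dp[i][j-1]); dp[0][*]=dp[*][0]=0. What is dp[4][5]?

2

   ''  z  z  x  z  z  x  y  y
''  0  0  0  0  0  0  0  0  0
 x  0  0  0  1  1  1  1  1  1
 y  0  0  0  1  1  1  1  2  2
 z  0  1  1  1  2  2  2  2  2
 y  0  1  1  1  2  2  2  3  3
 z  0  1  2  2  2  3  3  3  3
 y  0  1  2  2  2  3  3  4  4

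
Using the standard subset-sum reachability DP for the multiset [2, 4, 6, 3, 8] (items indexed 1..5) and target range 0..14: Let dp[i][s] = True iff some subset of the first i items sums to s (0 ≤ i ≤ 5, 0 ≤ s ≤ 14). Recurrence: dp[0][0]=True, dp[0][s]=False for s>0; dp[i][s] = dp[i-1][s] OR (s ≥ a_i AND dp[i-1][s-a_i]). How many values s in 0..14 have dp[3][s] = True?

i\s   0   1   2   3   4   5   6   7   8   9  10  11  12  13  14
  0   T   F   F   F   F   F   F   F   F   F   F   F   F   F   F
  1   T   F   T   F   F   F   F   F   F   F   F   F   F   F   F
  2   T   F   T   F   T   F   T   F   F   F   F   F   F   F   F
  3   T   F   T   F   T   F   T   F   T   F   T   F   T   F   F
  4   T   F   T   T   T   T   T   T   T   T   T   T   T   T   F
  5   T   F   T   T   T   T   T   T   T   T   T   T   T   T   T

7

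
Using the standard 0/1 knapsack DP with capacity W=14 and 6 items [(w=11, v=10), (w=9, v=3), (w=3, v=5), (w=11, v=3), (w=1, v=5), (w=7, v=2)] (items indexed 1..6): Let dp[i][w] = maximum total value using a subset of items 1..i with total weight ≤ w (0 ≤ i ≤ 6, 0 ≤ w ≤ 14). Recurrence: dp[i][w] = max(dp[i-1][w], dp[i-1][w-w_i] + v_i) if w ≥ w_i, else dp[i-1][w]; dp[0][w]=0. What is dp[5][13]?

15

i\w   0   1   2   3   4   5   6   7   8   9  10  11  12  13  14
  0   0   0   0   0   0   0   0   0   0   0   0   0   0   0   0
  1   0   0   0   0   0   0   0   0   0   0   0  10  10  10  10
  2   0   0   0   0   0   0   0   0   0   3   3  10  10  10  10
  3   0   0   0   5   5   5   5   5   5   5   5  10  10  10  15
  4   0   0   0   5   5   5   5   5   5   5   5  10  10  10  15
  5   0   5   5   5  10  10  10  10  10  10  10  10  15  15  15
  6   0   5   5   5  10  10  10  10  10  10  10  12  15  15  15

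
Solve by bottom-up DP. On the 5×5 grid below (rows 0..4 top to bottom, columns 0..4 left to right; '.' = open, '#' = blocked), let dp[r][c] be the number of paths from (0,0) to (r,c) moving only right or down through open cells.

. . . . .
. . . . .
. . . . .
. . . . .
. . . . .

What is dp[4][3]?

35

r\c   0   1   2   3   4
  0   1   1   1   1   1
  1   1   2   3   4   5
  2   1   3   6  10  15
  3   1   4  10  20  35
  4   1   5  15  35  70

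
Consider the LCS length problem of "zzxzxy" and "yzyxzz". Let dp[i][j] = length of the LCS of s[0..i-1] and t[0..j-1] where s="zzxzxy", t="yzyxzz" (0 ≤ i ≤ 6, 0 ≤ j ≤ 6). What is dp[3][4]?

2

   ''  y  z  y  x  z  z
''  0  0  0  0  0  0  0
 z  0  0  1  1  1  1  1
 z  0  0  1  1  1  2  2
 x  0  0  1  1  2  2  2
 z  0  0  1  1  2  3  3
 x  0  0  1  1  2  3  3
 y  0  1  1  2  2  3  3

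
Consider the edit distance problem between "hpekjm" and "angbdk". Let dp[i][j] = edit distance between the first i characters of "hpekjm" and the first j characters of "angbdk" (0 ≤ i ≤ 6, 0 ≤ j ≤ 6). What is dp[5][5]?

5

   ''  a  n  g  b  d  k
''  0  1  2  3  4  5  6
 h  1  1  2  3  4  5  6
 p  2  2  2  3  4  5  6
 e  3  3  3  3  4  5  6
 k  4  4  4  4  4  5  5
 j  5  5  5  5  5  5  6
 m  6  6  6  6  6  6  6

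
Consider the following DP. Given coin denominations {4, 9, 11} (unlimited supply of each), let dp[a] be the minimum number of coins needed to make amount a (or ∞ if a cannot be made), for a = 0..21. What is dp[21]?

 a  0  1  2  3  4  5  6  7  8  9 10 11 12 13 14 15 16 17 18 19 20 21
dp  0  -  -  -  1  -  -  -  2  1  -  1  3  2  -  2  4  3  2  3  2  4
(- denotes ∞ / unreachable)

4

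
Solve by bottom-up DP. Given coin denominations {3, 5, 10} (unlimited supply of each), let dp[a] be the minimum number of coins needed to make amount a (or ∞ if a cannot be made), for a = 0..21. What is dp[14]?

4

 a  0  1  2  3  4  5  6  7  8  9 10 11 12 13 14 15 16 17 18 19 20 21
dp  0  -  -  1  -  1  2  -  2  3  1  3  4  2  4  2  3  5  3  4  2  4
(- denotes ∞ / unreachable)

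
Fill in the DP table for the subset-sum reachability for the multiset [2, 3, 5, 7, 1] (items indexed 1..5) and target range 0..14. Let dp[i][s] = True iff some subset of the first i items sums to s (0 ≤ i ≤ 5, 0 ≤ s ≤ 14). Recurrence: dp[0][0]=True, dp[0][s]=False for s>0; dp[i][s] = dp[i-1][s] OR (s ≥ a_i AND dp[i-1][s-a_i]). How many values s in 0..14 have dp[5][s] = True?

15

i\s   0   1   2   3   4   5   6   7   8   9  10  11  12  13  14
  0   T   F   F   F   F   F   F   F   F   F   F   F   F   F   F
  1   T   F   T   F   F   F   F   F   F   F   F   F   F   F   F
  2   T   F   T   T   F   T   F   F   F   F   F   F   F   F   F
  3   T   F   T   T   F   T   F   T   T   F   T   F   F   F   F
  4   T   F   T   T   F   T   F   T   T   T   T   F   T   F   T
  5   T   T   T   T   T   T   T   T   T   T   T   T   T   T   T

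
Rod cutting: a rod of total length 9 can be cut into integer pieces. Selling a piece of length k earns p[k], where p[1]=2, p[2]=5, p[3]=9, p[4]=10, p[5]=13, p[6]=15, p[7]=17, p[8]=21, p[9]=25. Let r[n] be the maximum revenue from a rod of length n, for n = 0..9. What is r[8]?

   n    0    1    2    3    4    5    6    7    8    9
r[n]    0    2    5    9   11   14   18   20   23   27

23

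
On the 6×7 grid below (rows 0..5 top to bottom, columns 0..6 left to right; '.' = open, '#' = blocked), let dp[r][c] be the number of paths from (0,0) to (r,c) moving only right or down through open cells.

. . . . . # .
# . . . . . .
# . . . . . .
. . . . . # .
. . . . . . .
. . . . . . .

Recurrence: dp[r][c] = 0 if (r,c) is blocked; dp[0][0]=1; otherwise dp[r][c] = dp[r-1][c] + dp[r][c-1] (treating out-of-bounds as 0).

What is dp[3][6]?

r\c   0   1   2   3   4   5   6
  0   1   1   1   1   1   0   0
  1   0   1   2   3   4   4   4
  2   0   1   3   6  10  14  18
  3   0   1   4  10  20   0  18
  4   0   1   5  15  35  35  53
  5   0   1   6  21  56  91 144

18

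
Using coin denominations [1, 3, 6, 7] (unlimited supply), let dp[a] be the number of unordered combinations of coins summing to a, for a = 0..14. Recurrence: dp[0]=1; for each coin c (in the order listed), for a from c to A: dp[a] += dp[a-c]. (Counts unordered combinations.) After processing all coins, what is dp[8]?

5

after  coin     0     1     2     3     4     5     6     7     8     9    10    11    12    13    14
          1     1     1     1     1     1     1     1     1     1     1     1     1     1     1     1
          3     1     1     1     2     2     2     3     3     3     4     4     4     5     5     5
          6     1     1     1     2     2     2     4     4     4     6     6     6     9     9     9
          7     1     1     1     2     2     2     4     5     5     7     8     8    11    13    14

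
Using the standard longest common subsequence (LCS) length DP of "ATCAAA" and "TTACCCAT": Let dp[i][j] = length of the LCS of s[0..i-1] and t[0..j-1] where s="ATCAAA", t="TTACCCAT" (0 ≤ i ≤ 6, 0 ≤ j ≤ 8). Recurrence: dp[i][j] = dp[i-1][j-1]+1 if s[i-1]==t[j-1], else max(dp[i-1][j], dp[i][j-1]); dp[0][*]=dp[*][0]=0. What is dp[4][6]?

2

   ''  T  T  A  C  C  C  A  T
''  0  0  0  0  0  0  0  0  0
 A  0  0  0  1  1  1  1  1  1
 T  0  1  1  1  1  1  1  1  2
 C  0  1  1  1  2  2  2  2  2
 A  0  1  1  2  2  2  2  3  3
 A  0  1  1  2  2  2  2  3  3
 A  0  1  1  2  2  2  2  3  3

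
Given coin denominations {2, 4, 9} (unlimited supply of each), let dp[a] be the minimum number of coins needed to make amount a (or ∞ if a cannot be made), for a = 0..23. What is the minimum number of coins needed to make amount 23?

5

 a  0  1  2  3  4  5  6  7  8  9 10 11 12 13 14 15 16 17 18 19 20 21 22 23
dp  0  -  1  -  1  -  2  -  2  1  3  2  3  2  4  3  4  3  2  4  3  4  3  5
(- denotes ∞ / unreachable)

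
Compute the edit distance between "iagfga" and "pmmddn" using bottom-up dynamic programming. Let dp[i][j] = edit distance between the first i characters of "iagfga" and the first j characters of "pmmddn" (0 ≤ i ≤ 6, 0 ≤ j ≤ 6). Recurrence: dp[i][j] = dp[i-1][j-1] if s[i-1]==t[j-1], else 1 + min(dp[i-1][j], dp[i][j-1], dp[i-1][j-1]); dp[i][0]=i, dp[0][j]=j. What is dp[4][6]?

6

   ''  p  m  m  d  d  n
''  0  1  2  3  4  5  6
 i  1  1  2  3  4  5  6
 a  2  2  2  3  4  5  6
 g  3  3  3  3  4  5  6
 f  4  4  4  4  4  5  6
 g  5  5  5  5  5  5  6
 a  6  6  6  6  6  6  6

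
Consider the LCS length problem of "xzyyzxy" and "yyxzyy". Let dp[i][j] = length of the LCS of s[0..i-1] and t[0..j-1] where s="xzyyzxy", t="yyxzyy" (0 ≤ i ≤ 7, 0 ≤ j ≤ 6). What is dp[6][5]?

3

   ''  y  y  x  z  y  y
''  0  0  0  0  0  0  0
 x  0  0  0  1  1  1  1
 z  0  0  0  1  2  2  2
 y  0  1  1  1  2  3  3
 y  0  1  2  2  2  3  4
 z  0  1  2  2  3  3  4
 x  0  1  2  3  3  3  4
 y  0  1  2  3  3  4  4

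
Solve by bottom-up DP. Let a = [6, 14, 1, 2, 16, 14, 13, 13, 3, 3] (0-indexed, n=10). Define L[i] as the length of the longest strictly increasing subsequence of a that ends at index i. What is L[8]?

   i    0    1    2    3    4    5    6    7    8    9
a[i]    6   14    1    2   16   14   13   13    3    3
L[i]    1    2    1    2    3    3    3    3    3    3

3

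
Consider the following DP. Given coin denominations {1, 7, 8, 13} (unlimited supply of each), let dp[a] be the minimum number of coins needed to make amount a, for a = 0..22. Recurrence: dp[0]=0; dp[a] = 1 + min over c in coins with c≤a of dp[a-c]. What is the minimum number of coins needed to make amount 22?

 a  0  1  2  3  4  5  6  7  8  9 10 11 12 13 14 15 16 17 18 19 20 21 22
dp  0  1  2  3  4  5  6  1  1  2  3  4  5  1  2  2  2  3  4  5  2  2  3

3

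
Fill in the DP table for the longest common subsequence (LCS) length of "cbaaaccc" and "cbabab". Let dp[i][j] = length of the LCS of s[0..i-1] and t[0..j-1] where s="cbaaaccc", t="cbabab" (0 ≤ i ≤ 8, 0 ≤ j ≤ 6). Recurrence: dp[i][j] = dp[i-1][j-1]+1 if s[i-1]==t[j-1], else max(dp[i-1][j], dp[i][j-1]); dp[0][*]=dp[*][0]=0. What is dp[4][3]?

   ''  c  b  a  b  a  b
''  0  0  0  0  0  0  0
 c  0  1  1  1  1  1  1
 b  0  1  2  2  2  2  2
 a  0  1  2  3  3  3  3
 a  0  1  2  3  3  4  4
 a  0  1  2  3  3  4  4
 c  0  1  2  3  3  4  4
 c  0  1  2  3  3  4  4
 c  0  1  2  3  3  4  4

3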